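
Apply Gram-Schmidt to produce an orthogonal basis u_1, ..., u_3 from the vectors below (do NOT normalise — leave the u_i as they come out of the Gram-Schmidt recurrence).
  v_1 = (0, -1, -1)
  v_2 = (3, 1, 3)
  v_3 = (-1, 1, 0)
Orthogonal basis:
  u_1 = (0, -1, -1)
  u_2 = (3, -1, 1)
  u_3 = (1/11, 3/22, -3/22)

Apply the Gram-Schmidt recurrence
  u_1 = v_1
  u_i = v_i − Σ_{j<i} ((v_i · u_j) / (u_j · u_j)) · u_j.

Step by step this gives:
  u_1 = (0, -1, -1)
  u_2 = (3, -1, 1)
  u_3 = (1/11, 3/22, -3/22)

Orthogonality check:
  u_2 · u_1 = 0 (should be 0)
  u_3 · u_1 = 0 (should be 0)
  u_3 · u_2 = 0 (should be 0)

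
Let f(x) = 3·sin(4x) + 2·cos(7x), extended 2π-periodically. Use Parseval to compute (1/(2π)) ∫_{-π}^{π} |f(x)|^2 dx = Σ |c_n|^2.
Σ |c_n|^2 = 13/2

Expand |f|^2 and use orthogonality of {sin(nx), cos(mx)} on [-π, π]:
  ∫_{-π}^{π} sin(nx)^2 dx = π, ∫ cos(mx)^2 dx = π, and cross terms integrate to 0.
So ∫_{-π}^{π} f(x)^2 dx = 3^2 · π + 2^2 · π = (9 + 4)π.
Divide by 2π: (9 + 4)/2 = 13/2.
By Parseval, this equals Σ |c_n|^2.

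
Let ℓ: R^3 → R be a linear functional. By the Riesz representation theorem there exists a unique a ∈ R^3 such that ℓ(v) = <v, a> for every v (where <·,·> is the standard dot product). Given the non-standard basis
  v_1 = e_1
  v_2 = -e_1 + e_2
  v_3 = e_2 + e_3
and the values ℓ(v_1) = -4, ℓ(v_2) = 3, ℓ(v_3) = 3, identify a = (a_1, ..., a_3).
a = (-4, -1, 4)

Write a = (a_1, ..., a_3) in the standard basis. For each basis vector v_i, ℓ(v_i) = <v_i, a> is a linear equation in the a_j's. Collect the n equations into a matrix system V a = ℓ, where row i of V is v_i (expressed in the standard basis). Since V is invertible (lower-triangular with 1s on the diagonal, up to permutation), solve by back-substitution:
  V =
[[1, 0, 0],
 [-1, 1, 0],
 [0, 1, 1]]
  V a = (-4, 3, 3)
Solving gives a = (-4, -1, 4).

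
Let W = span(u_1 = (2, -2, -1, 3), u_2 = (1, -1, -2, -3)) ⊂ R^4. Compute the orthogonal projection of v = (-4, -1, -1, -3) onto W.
proj_W(v) = (-30/29, 30/29, -2/29, -96/29)

Set up U = [u_1 | ... | u_2] ∈ R^(4×2). The projector onto W = col(U) is P = U (U^T U)^(-1) U^T.
Compute U^T U =
  [18, -3]
  [-3, 15],
and U^T v = (-14, 8).
Solve U^T U · c = U^T v for the coefficients: c = (-62/87, 34/87). The projection is proj_W(v) = U c.
Check: (v - proj_W(v)) · u_1 = 0  (should be 0).
Check: (v - proj_W(v)) · u_2 = 0  (should be 0).
Result: proj_W(v) = (-30/29, 30/29, -2/29, -96/29).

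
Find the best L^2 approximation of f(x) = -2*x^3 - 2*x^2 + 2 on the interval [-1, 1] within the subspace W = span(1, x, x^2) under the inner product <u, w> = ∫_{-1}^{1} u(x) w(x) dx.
g(x) = -2*x^2 - 6*x/5 + 2

The best approximation g ∈ W is the orthogonal projection of f onto W. Writing g = a_0 + a_1 x + a_2 x^2, the coefficients solve the normal equations G · a = b where
  G_{ij} = <φ_i, φ_j> and b_i = <f, φ_i>, with φ_0 = 1, φ_1 = x, φ_2 = x^2.
G =
  [2, 0, 2/3]
  [0, 2/3, 0]
  [2/3, 0, 2/5],
b = (8/3, -4/5, 8/15).
Solving gives a_0 = 2, a_1 = -6/5, a_2 = -2, so
  g(x) = -2*x^2 - 6*x/5 + 2.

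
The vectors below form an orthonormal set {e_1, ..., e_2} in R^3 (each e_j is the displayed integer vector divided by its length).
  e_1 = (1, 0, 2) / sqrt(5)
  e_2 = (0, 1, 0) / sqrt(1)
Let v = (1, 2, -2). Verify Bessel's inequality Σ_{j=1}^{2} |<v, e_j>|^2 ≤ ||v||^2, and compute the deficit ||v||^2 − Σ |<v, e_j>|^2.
Σ |<v, e_j>|^2 = 29/5; ||v||^2 = 9; deficit = 16/5

Write each e_j = u_j / sqrt(<u_j, u_j>) where u_j is the displayed integer vector. Then <v, e_j> = <v, u_j> / sqrt(<u_j, u_j>), so |<v, e_j>|^2 = <v, u_j>^2 / <u_j, u_j>.
Coefficients: <v, e_1> = -3/sqrt(5), <v, e_2> = 2/sqrt(1).
Square and sum: Σ |<v, e_j>|^2 = 29/5.
Compute ||v||^2 = v·v = 9.
Deficit = 9 − 29/5 = 16/5 ≥ 0, confirming Bessel's inequality. (The deficit equals ||v − Σ <v,e_j> e_j||^2, the squared distance from v to span{e_j}.)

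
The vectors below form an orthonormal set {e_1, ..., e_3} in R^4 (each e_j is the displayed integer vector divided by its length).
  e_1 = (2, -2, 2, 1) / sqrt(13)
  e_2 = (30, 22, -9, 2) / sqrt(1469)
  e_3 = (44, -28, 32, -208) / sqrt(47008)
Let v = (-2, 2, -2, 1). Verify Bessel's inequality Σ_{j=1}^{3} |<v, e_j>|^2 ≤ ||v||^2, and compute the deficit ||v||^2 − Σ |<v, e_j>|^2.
Σ |<v, e_j>|^2 = 13; ||v||^2 = 13; deficit = 0

Write each e_j = u_j / sqrt(<u_j, u_j>) where u_j is the displayed integer vector. Then <v, e_j> = <v, u_j> / sqrt(<u_j, u_j>), so |<v, e_j>|^2 = <v, u_j>^2 / <u_j, u_j>.
Coefficients: <v, e_1> = -11/sqrt(13), <v, e_2> = 4/sqrt(1469), <v, e_3> = -416/sqrt(47008).
Square and sum: Σ |<v, e_j>|^2 = 13.
Compute ||v||^2 = v·v = 13.
Deficit = 13 − 13 = 0 ≥ 0, confirming Bessel's inequality. (The deficit equals ||v − Σ <v,e_j> e_j||^2, the squared distance from v to span{e_j}.)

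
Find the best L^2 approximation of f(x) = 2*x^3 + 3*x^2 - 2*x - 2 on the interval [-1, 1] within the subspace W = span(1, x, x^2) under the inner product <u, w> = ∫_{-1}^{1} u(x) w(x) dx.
g(x) = 3*x^2 - 4*x/5 - 2

The best approximation g ∈ W is the orthogonal projection of f onto W. Writing g = a_0 + a_1 x + a_2 x^2, the coefficients solve the normal equations G · a = b where
  G_{ij} = <φ_i, φ_j> and b_i = <f, φ_i>, with φ_0 = 1, φ_1 = x, φ_2 = x^2.
G =
  [2, 0, 2/3]
  [0, 2/3, 0]
  [2/3, 0, 2/5],
b = (-2, -8/15, -2/15).
Solving gives a_0 = -2, a_1 = -4/5, a_2 = 3, so
  g(x) = 3*x^2 - 4*x/5 - 2.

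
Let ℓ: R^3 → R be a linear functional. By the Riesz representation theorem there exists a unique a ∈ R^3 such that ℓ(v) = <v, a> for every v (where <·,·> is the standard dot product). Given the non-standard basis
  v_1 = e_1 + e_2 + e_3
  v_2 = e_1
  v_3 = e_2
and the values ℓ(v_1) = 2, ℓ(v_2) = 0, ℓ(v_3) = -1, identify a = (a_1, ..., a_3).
a = (0, -1, 3)

Write a = (a_1, ..., a_3) in the standard basis. For each basis vector v_i, ℓ(v_i) = <v_i, a> is a linear equation in the a_j's. Collect the n equations into a matrix system V a = ℓ, where row i of V is v_i (expressed in the standard basis). Since V is invertible (lower-triangular with 1s on the diagonal, up to permutation), solve by back-substitution:
  V =
[[1, 1, 1],
 [1, 0, 0],
 [0, 1, 0]]
  V a = (2, 0, -1)
Solving gives a = (0, -1, 3).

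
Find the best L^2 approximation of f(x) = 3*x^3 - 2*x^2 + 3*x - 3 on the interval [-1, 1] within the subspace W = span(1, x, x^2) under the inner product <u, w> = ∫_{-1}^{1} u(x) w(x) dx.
g(x) = -2*x^2 + 24*x/5 - 3

The best approximation g ∈ W is the orthogonal projection of f onto W. Writing g = a_0 + a_1 x + a_2 x^2, the coefficients solve the normal equations G · a = b where
  G_{ij} = <φ_i, φ_j> and b_i = <f, φ_i>, with φ_0 = 1, φ_1 = x, φ_2 = x^2.
G =
  [2, 0, 2/3]
  [0, 2/3, 0]
  [2/3, 0, 2/5],
b = (-22/3, 16/5, -14/5).
Solving gives a_0 = -3, a_1 = 24/5, a_2 = -2, so
  g(x) = -2*x^2 + 24*x/5 - 3.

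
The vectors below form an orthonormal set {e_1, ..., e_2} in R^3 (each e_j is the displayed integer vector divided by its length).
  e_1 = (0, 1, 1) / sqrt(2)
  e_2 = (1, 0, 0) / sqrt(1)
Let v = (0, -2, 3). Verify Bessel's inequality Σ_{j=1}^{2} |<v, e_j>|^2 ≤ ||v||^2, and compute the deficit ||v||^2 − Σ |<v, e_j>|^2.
Σ |<v, e_j>|^2 = 1/2; ||v||^2 = 13; deficit = 25/2

Write each e_j = u_j / sqrt(<u_j, u_j>) where u_j is the displayed integer vector. Then <v, e_j> = <v, u_j> / sqrt(<u_j, u_j>), so |<v, e_j>|^2 = <v, u_j>^2 / <u_j, u_j>.
Coefficients: <v, e_1> = 1/sqrt(2), <v, e_2> = 0/sqrt(1).
Square and sum: Σ |<v, e_j>|^2 = 1/2.
Compute ||v||^2 = v·v = 13.
Deficit = 13 − 1/2 = 25/2 ≥ 0, confirming Bessel's inequality. (The deficit equals ||v − Σ <v,e_j> e_j||^2, the squared distance from v to span{e_j}.)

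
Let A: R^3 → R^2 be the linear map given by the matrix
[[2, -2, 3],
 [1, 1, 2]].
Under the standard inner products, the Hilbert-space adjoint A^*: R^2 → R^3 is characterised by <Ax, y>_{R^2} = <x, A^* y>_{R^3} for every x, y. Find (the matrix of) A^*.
A^* = A^T =
[[2, 1],
 [-2, 1],
 [3, 2]]

For real matrices with standard dot products, the defining identity <Ax, y> = <x, A^* y> gives (Ax)^T y = x^T (A^*) y, i.e. x^T A^T y = x^T (A^*) y. Since this holds for all x, y, we must have A^* = A^T. Therefore
A^* =
[[2, 1],
 [-2, 1],
 [3, 2]].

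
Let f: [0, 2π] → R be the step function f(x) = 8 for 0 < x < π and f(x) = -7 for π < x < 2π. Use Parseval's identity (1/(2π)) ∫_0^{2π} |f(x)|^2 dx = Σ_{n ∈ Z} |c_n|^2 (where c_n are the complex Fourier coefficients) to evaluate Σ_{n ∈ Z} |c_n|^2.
Σ |c_n|^2 = 113/2

Parseval equates the L^2 energy of f (normalised by 1/(2π)) with the ℓ^2 sum of its Fourier coefficients: (1/(2π)) ∫_0^{2π} |f|^2 = Σ |c_n|^2.
Compute the left side: (1/(2π)) [∫_0^π 8^2 dx + ∫_π^{2π} (-7)^2 dx] = (1/(2π)) · (64π + 49π) = (64 + 49)/2 = 113/2.
So Σ_{n ∈ Z} |c_n|^2 = 113/2.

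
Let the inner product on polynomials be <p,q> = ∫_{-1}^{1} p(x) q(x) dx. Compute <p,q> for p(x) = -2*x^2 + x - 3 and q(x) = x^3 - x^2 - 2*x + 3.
<p,q> = -302/15

Expand the product: p(x)·q(x) = -2*x^5 + 3*x^4 - 5*x^2 + 9*x - 9.
∫_{-1}^{1} of each monomial x^k gives [2/(k+1) if k even, 0 if k odd]. Integrating term-by-term (or equivalently evaluating the antiderivative F(x) = -x^6/3 + 3*x^5/5 - 5*x^3/3 + 9*x^2/2 - 9*x at the endpoints):
  F(1) − F(−1) = -59/10 − (427/30) = -302/15.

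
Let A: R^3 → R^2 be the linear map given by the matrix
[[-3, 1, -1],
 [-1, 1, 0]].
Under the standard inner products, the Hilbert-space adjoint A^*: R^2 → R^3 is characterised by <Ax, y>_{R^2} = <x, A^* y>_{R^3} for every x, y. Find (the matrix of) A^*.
A^* = A^T =
[[-3, -1],
 [1, 1],
 [-1, 0]]

For real matrices with standard dot products, the defining identity <Ax, y> = <x, A^* y> gives (Ax)^T y = x^T (A^*) y, i.e. x^T A^T y = x^T (A^*) y. Since this holds for all x, y, we must have A^* = A^T. Therefore
A^* =
[[-3, -1],
 [1, 1],
 [-1, 0]].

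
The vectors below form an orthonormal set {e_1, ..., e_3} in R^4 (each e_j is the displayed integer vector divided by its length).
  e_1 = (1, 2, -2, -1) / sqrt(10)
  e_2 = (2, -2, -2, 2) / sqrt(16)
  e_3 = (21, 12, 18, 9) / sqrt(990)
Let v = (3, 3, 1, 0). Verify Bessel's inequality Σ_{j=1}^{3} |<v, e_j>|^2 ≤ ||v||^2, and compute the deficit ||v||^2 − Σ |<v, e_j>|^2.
Σ |<v, e_j>|^2 = 835/44; ||v||^2 = 19; deficit = 1/44

Write each e_j = u_j / sqrt(<u_j, u_j>) where u_j is the displayed integer vector. Then <v, e_j> = <v, u_j> / sqrt(<u_j, u_j>), so |<v, e_j>|^2 = <v, u_j>^2 / <u_j, u_j>.
Coefficients: <v, e_1> = 7/sqrt(10), <v, e_2> = -2/sqrt(16), <v, e_3> = 117/sqrt(990).
Square and sum: Σ |<v, e_j>|^2 = 835/44.
Compute ||v||^2 = v·v = 19.
Deficit = 19 − 835/44 = 1/44 ≥ 0, confirming Bessel's inequality. (The deficit equals ||v − Σ <v,e_j> e_j||^2, the squared distance from v to span{e_j}.)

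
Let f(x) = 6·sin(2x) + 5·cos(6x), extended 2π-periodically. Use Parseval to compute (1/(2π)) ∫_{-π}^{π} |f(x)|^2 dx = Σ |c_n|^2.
Σ |c_n|^2 = 61/2

Expand |f|^2 and use orthogonality of {sin(nx), cos(mx)} on [-π, π]:
  ∫_{-π}^{π} sin(nx)^2 dx = π, ∫ cos(mx)^2 dx = π, and cross terms integrate to 0.
So ∫_{-π}^{π} f(x)^2 dx = 6^2 · π + 5^2 · π = (36 + 25)π.
Divide by 2π: (36 + 25)/2 = 61/2.
By Parseval, this equals Σ |c_n|^2.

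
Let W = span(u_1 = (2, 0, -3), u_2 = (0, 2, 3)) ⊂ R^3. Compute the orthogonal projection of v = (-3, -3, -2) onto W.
proj_W(v) = (-27/11, -39/11, -18/11)

Set up U = [u_1 | ... | u_2] ∈ R^(3×2). The projector onto W = col(U) is P = U (U^T U)^(-1) U^T.
Compute U^T U =
  [13, -9]
  [-9, 13],
and U^T v = (0, -12).
Solve U^T U · c = U^T v for the coefficients: c = (-27/22, -39/22). The projection is proj_W(v) = U c.
Check: (v - proj_W(v)) · u_1 = 0  (should be 0).
Check: (v - proj_W(v)) · u_2 = 0  (should be 0).
Result: proj_W(v) = (-27/11, -39/11, -18/11).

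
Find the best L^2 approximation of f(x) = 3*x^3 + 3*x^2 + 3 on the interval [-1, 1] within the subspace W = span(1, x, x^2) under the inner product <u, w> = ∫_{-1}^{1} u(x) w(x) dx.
g(x) = 3*x^2 + 9*x/5 + 3

The best approximation g ∈ W is the orthogonal projection of f onto W. Writing g = a_0 + a_1 x + a_2 x^2, the coefficients solve the normal equations G · a = b where
  G_{ij} = <φ_i, φ_j> and b_i = <f, φ_i>, with φ_0 = 1, φ_1 = x, φ_2 = x^2.
G =
  [2, 0, 2/3]
  [0, 2/3, 0]
  [2/3, 0, 2/5],
b = (8, 6/5, 16/5).
Solving gives a_0 = 3, a_1 = 9/5, a_2 = 3, so
  g(x) = 3*x^2 + 9*x/5 + 3.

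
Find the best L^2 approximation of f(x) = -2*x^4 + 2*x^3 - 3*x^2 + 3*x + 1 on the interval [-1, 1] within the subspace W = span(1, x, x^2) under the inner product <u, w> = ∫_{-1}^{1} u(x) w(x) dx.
g(x) = -33*x^2/7 + 21*x/5 + 41/35

The best approximation g ∈ W is the orthogonal projection of f onto W. Writing g = a_0 + a_1 x + a_2 x^2, the coefficients solve the normal equations G · a = b where
  G_{ij} = <φ_i, φ_j> and b_i = <f, φ_i>, with φ_0 = 1, φ_1 = x, φ_2 = x^2.
G =
  [2, 0, 2/3]
  [0, 2/3, 0]
  [2/3, 0, 2/5],
b = (-4/5, 14/5, -116/105).
Solving gives a_0 = 41/35, a_1 = 21/5, a_2 = -33/7, so
  g(x) = -33*x^2/7 + 21*x/5 + 41/35.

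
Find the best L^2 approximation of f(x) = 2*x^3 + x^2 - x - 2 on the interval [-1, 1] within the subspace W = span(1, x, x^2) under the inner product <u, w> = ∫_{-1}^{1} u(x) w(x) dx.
g(x) = x^2 + x/5 - 2

The best approximation g ∈ W is the orthogonal projection of f onto W. Writing g = a_0 + a_1 x + a_2 x^2, the coefficients solve the normal equations G · a = b where
  G_{ij} = <φ_i, φ_j> and b_i = <f, φ_i>, with φ_0 = 1, φ_1 = x, φ_2 = x^2.
G =
  [2, 0, 2/3]
  [0, 2/3, 0]
  [2/3, 0, 2/5],
b = (-10/3, 2/15, -14/15).
Solving gives a_0 = -2, a_1 = 1/5, a_2 = 1, so
  g(x) = x^2 + x/5 - 2.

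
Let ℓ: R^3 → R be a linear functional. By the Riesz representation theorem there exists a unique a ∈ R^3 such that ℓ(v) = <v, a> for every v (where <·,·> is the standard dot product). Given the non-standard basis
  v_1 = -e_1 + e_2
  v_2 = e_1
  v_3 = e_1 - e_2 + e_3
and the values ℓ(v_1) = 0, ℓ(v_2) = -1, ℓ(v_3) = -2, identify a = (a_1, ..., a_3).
a = (-1, -1, -2)

Write a = (a_1, ..., a_3) in the standard basis. For each basis vector v_i, ℓ(v_i) = <v_i, a> is a linear equation in the a_j's. Collect the n equations into a matrix system V a = ℓ, where row i of V is v_i (expressed in the standard basis). Since V is invertible (lower-triangular with 1s on the diagonal, up to permutation), solve by back-substitution:
  V =
[[-1, 1, 0],
 [1, 0, 0],
 [1, -1, 1]]
  V a = (0, -1, -2)
Solving gives a = (-1, -1, -2).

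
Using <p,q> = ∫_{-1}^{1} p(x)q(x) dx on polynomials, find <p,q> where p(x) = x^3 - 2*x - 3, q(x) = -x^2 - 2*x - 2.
<p,q> = 238/15

Expand the product: p(x)·q(x) = -x^5 - 2*x^4 + 7*x^2 + 10*x + 6.
∫_{-1}^{1} of each monomial x^k gives [2/(k+1) if k even, 0 if k odd]. Integrating term-by-term (or equivalently evaluating the antiderivative F(x) = -x^6/6 - 2*x^5/5 + 7*x^3/3 + 5*x^2 + 6*x at the endpoints):
  F(1) − F(−1) = 383/30 − (-31/10) = 238/15.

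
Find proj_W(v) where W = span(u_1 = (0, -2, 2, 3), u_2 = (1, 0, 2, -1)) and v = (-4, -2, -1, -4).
proj_W(v) = (-24/101, 116/101, -164/101, -150/101)

Set up U = [u_1 | ... | u_2] ∈ R^(4×2). The projector onto W = col(U) is P = U (U^T U)^(-1) U^T.
Compute U^T U =
  [17, 1]
  [1, 6],
and U^T v = (-10, -2).
Solve U^T U · c = U^T v for the coefficients: c = (-58/101, -24/101). The projection is proj_W(v) = U c.
Check: (v - proj_W(v)) · u_1 = 0  (should be 0).
Check: (v - proj_W(v)) · u_2 = 0  (should be 0).
Result: proj_W(v) = (-24/101, 116/101, -164/101, -150/101).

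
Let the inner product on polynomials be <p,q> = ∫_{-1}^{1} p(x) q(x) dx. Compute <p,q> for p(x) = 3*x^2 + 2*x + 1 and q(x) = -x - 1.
<p,q> = -16/3

Expand the product: p(x)·q(x) = -3*x^3 - 5*x^2 - 3*x - 1.
∫_{-1}^{1} of each monomial x^k gives [2/(k+1) if k even, 0 if k odd]. Integrating term-by-term (or equivalently evaluating the antiderivative F(x) = -3*x^4/4 - 5*x^3/3 - 3*x^2/2 - x at the endpoints):
  F(1) − F(−1) = -59/12 − (5/12) = -16/3.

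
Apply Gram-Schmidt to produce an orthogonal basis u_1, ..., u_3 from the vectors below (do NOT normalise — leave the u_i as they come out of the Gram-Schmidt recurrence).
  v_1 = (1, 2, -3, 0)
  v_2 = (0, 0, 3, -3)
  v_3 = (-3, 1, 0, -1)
Orthogonal basis:
  u_1 = (1, 2, -3, 0)
  u_2 = (9/14, 9/7, 15/14, -3)
  u_3 = (-58/19, 17/19, -8/19, -8/19)

Apply the Gram-Schmidt recurrence
  u_1 = v_1
  u_i = v_i − Σ_{j<i} ((v_i · u_j) / (u_j · u_j)) · u_j.

Step by step this gives:
  u_1 = (1, 2, -3, 0)
  u_2 = (9/14, 9/7, 15/14, -3)
  u_3 = (-58/19, 17/19, -8/19, -8/19)

Orthogonality check:
  u_2 · u_1 = 0 (should be 0)
  u_3 · u_1 = 0 (should be 0)
  u_3 · u_2 = 0 (should be 0)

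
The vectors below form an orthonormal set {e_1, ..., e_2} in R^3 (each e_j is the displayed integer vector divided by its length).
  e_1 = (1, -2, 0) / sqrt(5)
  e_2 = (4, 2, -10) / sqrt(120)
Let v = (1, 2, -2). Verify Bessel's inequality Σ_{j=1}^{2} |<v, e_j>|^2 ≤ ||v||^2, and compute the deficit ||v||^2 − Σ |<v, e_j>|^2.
Σ |<v, e_j>|^2 = 25/3; ||v||^2 = 9; deficit = 2/3

Write each e_j = u_j / sqrt(<u_j, u_j>) where u_j is the displayed integer vector. Then <v, e_j> = <v, u_j> / sqrt(<u_j, u_j>), so |<v, e_j>|^2 = <v, u_j>^2 / <u_j, u_j>.
Coefficients: <v, e_1> = -3/sqrt(5), <v, e_2> = 28/sqrt(120).
Square and sum: Σ |<v, e_j>|^2 = 25/3.
Compute ||v||^2 = v·v = 9.
Deficit = 9 − 25/3 = 2/3 ≥ 0, confirming Bessel's inequality. (The deficit equals ||v − Σ <v,e_j> e_j||^2, the squared distance from v to span{e_j}.)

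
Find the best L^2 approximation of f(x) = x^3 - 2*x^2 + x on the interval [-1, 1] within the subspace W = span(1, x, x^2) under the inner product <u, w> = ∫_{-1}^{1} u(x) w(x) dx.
g(x) = -2*x^2 + 8*x/5

The best approximation g ∈ W is the orthogonal projection of f onto W. Writing g = a_0 + a_1 x + a_2 x^2, the coefficients solve the normal equations G · a = b where
  G_{ij} = <φ_i, φ_j> and b_i = <f, φ_i>, with φ_0 = 1, φ_1 = x, φ_2 = x^2.
G =
  [2, 0, 2/3]
  [0, 2/3, 0]
  [2/3, 0, 2/5],
b = (-4/3, 16/15, -4/5).
Solving gives a_0 = 0, a_1 = 8/5, a_2 = -2, so
  g(x) = -2*x^2 + 8*x/5.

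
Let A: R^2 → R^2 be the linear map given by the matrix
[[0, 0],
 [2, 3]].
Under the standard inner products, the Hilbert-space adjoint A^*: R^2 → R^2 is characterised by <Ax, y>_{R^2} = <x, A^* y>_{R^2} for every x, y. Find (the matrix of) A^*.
A^* = A^T =
[[0, 2],
 [0, 3]]

For real matrices with standard dot products, the defining identity <Ax, y> = <x, A^* y> gives (Ax)^T y = x^T (A^*) y, i.e. x^T A^T y = x^T (A^*) y. Since this holds for all x, y, we must have A^* = A^T. Therefore
A^* =
[[0, 2],
 [0, 3]].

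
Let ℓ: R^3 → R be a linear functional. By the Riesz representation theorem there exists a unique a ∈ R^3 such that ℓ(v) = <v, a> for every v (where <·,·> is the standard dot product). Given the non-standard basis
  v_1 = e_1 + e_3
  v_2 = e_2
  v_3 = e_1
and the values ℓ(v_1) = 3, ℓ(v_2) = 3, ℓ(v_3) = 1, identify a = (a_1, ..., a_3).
a = (1, 3, 2)

Write a = (a_1, ..., a_3) in the standard basis. For each basis vector v_i, ℓ(v_i) = <v_i, a> is a linear equation in the a_j's. Collect the n equations into a matrix system V a = ℓ, where row i of V is v_i (expressed in the standard basis). Since V is invertible (lower-triangular with 1s on the diagonal, up to permutation), solve by back-substitution:
  V =
[[1, 0, 1],
 [0, 1, 0],
 [1, 0, 0]]
  V a = (3, 3, 1)
Solving gives a = (1, 3, 2).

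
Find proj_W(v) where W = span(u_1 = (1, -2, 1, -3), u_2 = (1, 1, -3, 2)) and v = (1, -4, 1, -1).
proj_W(v) = (1, -44/25, 17/25, -13/5)

Set up U = [u_1 | ... | u_2] ∈ R^(4×2). The projector onto W = col(U) is P = U (U^T U)^(-1) U^T.
Compute U^T U =
  [15, -10]
  [-10, 15],
and U^T v = (13, -8).
Solve U^T U · c = U^T v for the coefficients: c = (23/25, 2/25). The projection is proj_W(v) = U c.
Check: (v - proj_W(v)) · u_1 = 0  (should be 0).
Check: (v - proj_W(v)) · u_2 = 0  (should be 0).
Result: proj_W(v) = (1, -44/25, 17/25, -13/5).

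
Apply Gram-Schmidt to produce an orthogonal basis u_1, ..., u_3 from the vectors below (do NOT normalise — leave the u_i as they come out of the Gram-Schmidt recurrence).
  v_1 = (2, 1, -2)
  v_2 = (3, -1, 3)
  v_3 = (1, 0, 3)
Orthogonal basis:
  u_1 = (2, 1, -2)
  u_2 = (29/9, -8/9, 25/9)
  u_3 = (-7/85, 84/85, 7/17)

Apply the Gram-Schmidt recurrence
  u_1 = v_1
  u_i = v_i − Σ_{j<i} ((v_i · u_j) / (u_j · u_j)) · u_j.

Step by step this gives:
  u_1 = (2, 1, -2)
  u_2 = (29/9, -8/9, 25/9)
  u_3 = (-7/85, 84/85, 7/17)

Orthogonality check:
  u_2 · u_1 = 0 (should be 0)
  u_3 · u_1 = 0 (should be 0)
  u_3 · u_2 = 0 (should be 0)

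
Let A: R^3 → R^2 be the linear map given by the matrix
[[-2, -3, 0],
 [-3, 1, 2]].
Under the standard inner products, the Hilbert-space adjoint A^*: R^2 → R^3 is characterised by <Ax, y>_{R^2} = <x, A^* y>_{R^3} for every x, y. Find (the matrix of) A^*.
A^* = A^T =
[[-2, -3],
 [-3, 1],
 [0, 2]]

For real matrices with standard dot products, the defining identity <Ax, y> = <x, A^* y> gives (Ax)^T y = x^T (A^*) y, i.e. x^T A^T y = x^T (A^*) y. Since this holds for all x, y, we must have A^* = A^T. Therefore
A^* =
[[-2, -3],
 [-3, 1],
 [0, 2]].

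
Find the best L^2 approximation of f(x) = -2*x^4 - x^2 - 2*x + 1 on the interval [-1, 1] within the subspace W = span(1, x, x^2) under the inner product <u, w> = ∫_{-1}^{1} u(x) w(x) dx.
g(x) = -19*x^2/7 - 2*x + 41/35

The best approximation g ∈ W is the orthogonal projection of f onto W. Writing g = a_0 + a_1 x + a_2 x^2, the coefficients solve the normal equations G · a = b where
  G_{ij} = <φ_i, φ_j> and b_i = <f, φ_i>, with φ_0 = 1, φ_1 = x, φ_2 = x^2.
G =
  [2, 0, 2/3]
  [0, 2/3, 0]
  [2/3, 0, 2/5],
b = (8/15, -4/3, -32/105).
Solving gives a_0 = 41/35, a_1 = -2, a_2 = -19/7, so
  g(x) = -19*x^2/7 - 2*x + 41/35.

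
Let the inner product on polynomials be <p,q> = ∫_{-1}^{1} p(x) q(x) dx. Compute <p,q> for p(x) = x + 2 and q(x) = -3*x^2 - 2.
<p,q> = -12

Expand the product: p(x)·q(x) = -3*x^3 - 6*x^2 - 2*x - 4.
∫_{-1}^{1} of each monomial x^k gives [2/(k+1) if k even, 0 if k odd]. Integrating term-by-term (or equivalently evaluating the antiderivative F(x) = -3*x^4/4 - 2*x^3 - x^2 - 4*x at the endpoints):
  F(1) − F(−1) = -31/4 − (17/4) = -12.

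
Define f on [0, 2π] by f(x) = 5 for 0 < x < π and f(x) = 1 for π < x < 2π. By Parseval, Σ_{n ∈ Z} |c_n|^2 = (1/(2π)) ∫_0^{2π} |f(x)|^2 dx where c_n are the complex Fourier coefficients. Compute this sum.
Σ |c_n|^2 = 13

Parseval equates the L^2 energy of f (normalised by 1/(2π)) with the ℓ^2 sum of its Fourier coefficients: (1/(2π)) ∫_0^{2π} |f|^2 = Σ |c_n|^2.
Compute the left side: (1/(2π)) [∫_0^π 5^2 dx + ∫_π^{2π} 1^2 dx] = (1/(2π)) · (25π + 1π) = (25 + 1)/2 = 13.
So Σ_{n ∈ Z} |c_n|^2 = 13.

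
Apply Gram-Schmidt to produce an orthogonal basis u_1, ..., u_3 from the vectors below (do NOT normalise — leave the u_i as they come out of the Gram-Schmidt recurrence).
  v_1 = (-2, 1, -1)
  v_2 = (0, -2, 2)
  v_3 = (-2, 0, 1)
Orthogonal basis:
  u_1 = (-2, 1, -1)
  u_2 = (-4/3, -4/3, 4/3)
  u_3 = (0, 1/2, 1/2)

Apply the Gram-Schmidt recurrence
  u_1 = v_1
  u_i = v_i − Σ_{j<i} ((v_i · u_j) / (u_j · u_j)) · u_j.

Step by step this gives:
  u_1 = (-2, 1, -1)
  u_2 = (-4/3, -4/3, 4/3)
  u_3 = (0, 1/2, 1/2)

Orthogonality check:
  u_2 · u_1 = 0 (should be 0)
  u_3 · u_1 = 0 (should be 0)
  u_3 · u_2 = 0 (should be 0)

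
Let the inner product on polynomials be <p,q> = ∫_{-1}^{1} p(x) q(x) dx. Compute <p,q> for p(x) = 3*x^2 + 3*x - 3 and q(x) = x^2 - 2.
<p,q> = 36/5

Expand the product: p(x)·q(x) = 3*x^4 + 3*x^3 - 9*x^2 - 6*x + 6.
∫_{-1}^{1} of each monomial x^k gives [2/(k+1) if k even, 0 if k odd]. Integrating term-by-term (or equivalently evaluating the antiderivative F(x) = 3*x^5/5 + 3*x^4/4 - 3*x^3 - 3*x^2 + 6*x at the endpoints):
  F(1) − F(−1) = 27/20 − (-117/20) = 36/5.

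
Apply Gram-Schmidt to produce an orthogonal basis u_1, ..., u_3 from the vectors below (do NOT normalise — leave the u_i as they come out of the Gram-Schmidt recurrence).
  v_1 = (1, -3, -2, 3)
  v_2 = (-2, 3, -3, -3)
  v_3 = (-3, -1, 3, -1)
Orthogonal basis:
  u_1 = (1, -3, -2, 3)
  u_2 = (-32/23, 27/23, -97/23, -27/23)
  u_3 = (-1620/517, -895/517, 324/517, -139/517)

Apply the Gram-Schmidt recurrence
  u_1 = v_1
  u_i = v_i − Σ_{j<i} ((v_i · u_j) / (u_j · u_j)) · u_j.

Step by step this gives:
  u_1 = (1, -3, -2, 3)
  u_2 = (-32/23, 27/23, -97/23, -27/23)
  u_3 = (-1620/517, -895/517, 324/517, -139/517)

Orthogonality check:
  u_2 · u_1 = 0 (should be 0)
  u_3 · u_1 = 0 (should be 0)
  u_3 · u_2 = 0 (should be 0)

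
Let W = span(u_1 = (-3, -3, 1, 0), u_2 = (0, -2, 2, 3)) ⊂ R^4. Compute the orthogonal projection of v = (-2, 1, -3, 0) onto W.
proj_W(v) = (-192/259, 16/37, -240/259, -456/259)

Set up U = [u_1 | ... | u_2] ∈ R^(4×2). The projector onto W = col(U) is P = U (U^T U)^(-1) U^T.
Compute U^T U =
  [19, 8]
  [8, 17],
and U^T v = (0, -8).
Solve U^T U · c = U^T v for the coefficients: c = (64/259, -152/259). The projection is proj_W(v) = U c.
Check: (v - proj_W(v)) · u_1 = 0  (should be 0).
Check: (v - proj_W(v)) · u_2 = 0  (should be 0).
Result: proj_W(v) = (-192/259, 16/37, -240/259, -456/259).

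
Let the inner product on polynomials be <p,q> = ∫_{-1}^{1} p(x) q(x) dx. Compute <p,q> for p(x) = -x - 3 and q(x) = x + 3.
<p,q> = -56/3

Expand the product: p(x)·q(x) = -x^2 - 6*x - 9.
∫_{-1}^{1} of each monomial x^k gives [2/(k+1) if k even, 0 if k odd]. Integrating term-by-term (or equivalently evaluating the antiderivative F(x) = -x^3/3 - 3*x^2 - 9*x at the endpoints):
  F(1) − F(−1) = -37/3 − (19/3) = -56/3.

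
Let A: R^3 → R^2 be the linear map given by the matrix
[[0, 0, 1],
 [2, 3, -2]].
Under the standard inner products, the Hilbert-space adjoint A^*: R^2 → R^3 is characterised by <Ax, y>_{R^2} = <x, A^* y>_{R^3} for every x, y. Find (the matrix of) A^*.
A^* = A^T =
[[0, 2],
 [0, 3],
 [1, -2]]

For real matrices with standard dot products, the defining identity <Ax, y> = <x, A^* y> gives (Ax)^T y = x^T (A^*) y, i.e. x^T A^T y = x^T (A^*) y. Since this holds for all x, y, we must have A^* = A^T. Therefore
A^* =
[[0, 2],
 [0, 3],
 [1, -2]].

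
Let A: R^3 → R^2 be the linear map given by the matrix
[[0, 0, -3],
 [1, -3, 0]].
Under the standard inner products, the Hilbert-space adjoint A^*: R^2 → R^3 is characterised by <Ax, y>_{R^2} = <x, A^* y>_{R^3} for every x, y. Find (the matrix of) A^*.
A^* = A^T =
[[0, 1],
 [0, -3],
 [-3, 0]]

For real matrices with standard dot products, the defining identity <Ax, y> = <x, A^* y> gives (Ax)^T y = x^T (A^*) y, i.e. x^T A^T y = x^T (A^*) y. Since this holds for all x, y, we must have A^* = A^T. Therefore
A^* =
[[0, 1],
 [0, -3],
 [-3, 0]].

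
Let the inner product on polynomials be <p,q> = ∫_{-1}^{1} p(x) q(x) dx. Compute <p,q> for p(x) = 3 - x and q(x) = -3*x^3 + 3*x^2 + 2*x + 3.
<p,q> = 358/15

Expand the product: p(x)·q(x) = 3*x^4 - 12*x^3 + 7*x^2 + 3*x + 9.
∫_{-1}^{1} of each monomial x^k gives [2/(k+1) if k even, 0 if k odd]. Integrating term-by-term (or equivalently evaluating the antiderivative F(x) = 3*x^5/5 - 3*x^4 + 7*x^3/3 + 3*x^2/2 + 9*x at the endpoints):
  F(1) − F(−1) = 313/30 − (-403/30) = 358/15.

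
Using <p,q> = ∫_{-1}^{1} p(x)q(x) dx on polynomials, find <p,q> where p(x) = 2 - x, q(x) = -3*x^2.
<p,q> = -4

Expand the product: p(x)·q(x) = 3*x^3 - 6*x^2.
∫_{-1}^{1} of each monomial x^k gives [2/(k+1) if k even, 0 if k odd]. Integrating term-by-term (or equivalently evaluating the antiderivative F(x) = 3*x^4/4 - 2*x^3 at the endpoints):
  F(1) − F(−1) = -5/4 − (11/4) = -4.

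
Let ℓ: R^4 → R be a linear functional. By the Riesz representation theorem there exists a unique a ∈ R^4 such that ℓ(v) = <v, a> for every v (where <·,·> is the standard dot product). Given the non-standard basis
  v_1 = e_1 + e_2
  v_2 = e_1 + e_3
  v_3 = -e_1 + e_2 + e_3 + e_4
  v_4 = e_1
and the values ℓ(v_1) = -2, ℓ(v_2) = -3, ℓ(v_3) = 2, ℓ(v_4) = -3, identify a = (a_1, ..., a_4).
a = (-3, 1, 0, -2)

Write a = (a_1, ..., a_4) in the standard basis. For each basis vector v_i, ℓ(v_i) = <v_i, a> is a linear equation in the a_j's. Collect the n equations into a matrix system V a = ℓ, where row i of V is v_i (expressed in the standard basis). Since V is invertible (lower-triangular with 1s on the diagonal, up to permutation), solve by back-substitution:
  V =
[[1, 1, 0, 0],
 [1, 0, 1, 0],
 [-1, 1, 1, 1],
 [1, 0, 0, 0]]
  V a = (-2, -3, 2, -3)
Solving gives a = (-3, 1, 0, -2).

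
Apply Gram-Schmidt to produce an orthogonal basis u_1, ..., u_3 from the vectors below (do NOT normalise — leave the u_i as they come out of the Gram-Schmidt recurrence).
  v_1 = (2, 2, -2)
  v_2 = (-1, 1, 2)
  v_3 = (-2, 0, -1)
Orthogonal basis:
  u_1 = (2, 2, -2)
  u_2 = (-1/3, 5/3, 4/3)
  u_3 = (-12/7, 4/7, -8/7)

Apply the Gram-Schmidt recurrence
  u_1 = v_1
  u_i = v_i − Σ_{j<i} ((v_i · u_j) / (u_j · u_j)) · u_j.

Step by step this gives:
  u_1 = (2, 2, -2)
  u_2 = (-1/3, 5/3, 4/3)
  u_3 = (-12/7, 4/7, -8/7)

Orthogonality check:
  u_2 · u_1 = 0 (should be 0)
  u_3 · u_1 = 0 (should be 0)
  u_3 · u_2 = 0 (should be 0)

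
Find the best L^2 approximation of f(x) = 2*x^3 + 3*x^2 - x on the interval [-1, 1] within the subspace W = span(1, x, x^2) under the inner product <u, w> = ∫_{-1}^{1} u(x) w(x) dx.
g(x) = 3*x^2 + x/5

The best approximation g ∈ W is the orthogonal projection of f onto W. Writing g = a_0 + a_1 x + a_2 x^2, the coefficients solve the normal equations G · a = b where
  G_{ij} = <φ_i, φ_j> and b_i = <f, φ_i>, with φ_0 = 1, φ_1 = x, φ_2 = x^2.
G =
  [2, 0, 2/3]
  [0, 2/3, 0]
  [2/3, 0, 2/5],
b = (2, 2/15, 6/5).
Solving gives a_0 = 0, a_1 = 1/5, a_2 = 3, so
  g(x) = 3*x^2 + x/5.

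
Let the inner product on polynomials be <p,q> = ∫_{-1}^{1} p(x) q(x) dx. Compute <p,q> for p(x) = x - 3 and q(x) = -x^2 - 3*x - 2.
<p,q> = 12

Expand the product: p(x)·q(x) = -x^3 + 7*x + 6.
∫_{-1}^{1} of each monomial x^k gives [2/(k+1) if k even, 0 if k odd]. Integrating term-by-term (or equivalently evaluating the antiderivative F(x) = -x^4/4 + 7*x^2/2 + 6*x at the endpoints):
  F(1) − F(−1) = 37/4 − (-11/4) = 12.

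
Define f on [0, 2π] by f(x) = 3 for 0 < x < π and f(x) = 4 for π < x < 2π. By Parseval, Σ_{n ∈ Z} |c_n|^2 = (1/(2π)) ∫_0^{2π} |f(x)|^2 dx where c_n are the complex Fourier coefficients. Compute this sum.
Σ |c_n|^2 = 25/2

Parseval equates the L^2 energy of f (normalised by 1/(2π)) with the ℓ^2 sum of its Fourier coefficients: (1/(2π)) ∫_0^{2π} |f|^2 = Σ |c_n|^2.
Compute the left side: (1/(2π)) [∫_0^π 3^2 dx + ∫_π^{2π} 4^2 dx] = (1/(2π)) · (9π + 16π) = (9 + 16)/2 = 25/2.
So Σ_{n ∈ Z} |c_n|^2 = 25/2.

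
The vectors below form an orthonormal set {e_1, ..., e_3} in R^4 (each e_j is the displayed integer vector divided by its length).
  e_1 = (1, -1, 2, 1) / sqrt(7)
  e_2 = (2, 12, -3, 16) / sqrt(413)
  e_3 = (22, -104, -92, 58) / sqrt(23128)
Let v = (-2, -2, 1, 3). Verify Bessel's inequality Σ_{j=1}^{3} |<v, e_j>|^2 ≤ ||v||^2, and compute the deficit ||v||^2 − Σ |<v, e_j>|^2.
Σ |<v, e_j>|^2 = 675/98; ||v||^2 = 18; deficit = 1089/98

Write each e_j = u_j / sqrt(<u_j, u_j>) where u_j is the displayed integer vector. Then <v, e_j> = <v, u_j> / sqrt(<u_j, u_j>), so |<v, e_j>|^2 = <v, u_j>^2 / <u_j, u_j>.
Coefficients: <v, e_1> = 5/sqrt(7), <v, e_2> = 17/sqrt(413), <v, e_3> = 246/sqrt(23128).
Square and sum: Σ |<v, e_j>|^2 = 675/98.
Compute ||v||^2 = v·v = 18.
Deficit = 18 − 675/98 = 1089/98 ≥ 0, confirming Bessel's inequality. (The deficit equals ||v − Σ <v,e_j> e_j||^2, the squared distance from v to span{e_j}.)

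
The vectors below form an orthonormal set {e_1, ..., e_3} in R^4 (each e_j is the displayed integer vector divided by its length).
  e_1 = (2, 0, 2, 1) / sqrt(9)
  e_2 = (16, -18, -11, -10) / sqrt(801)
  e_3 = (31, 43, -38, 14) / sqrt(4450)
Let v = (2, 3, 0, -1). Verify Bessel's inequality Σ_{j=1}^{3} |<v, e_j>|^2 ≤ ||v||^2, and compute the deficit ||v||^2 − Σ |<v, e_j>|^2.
Σ |<v, e_j>|^2 = 411/50; ||v||^2 = 14; deficit = 289/50

Write each e_j = u_j / sqrt(<u_j, u_j>) where u_j is the displayed integer vector. Then <v, e_j> = <v, u_j> / sqrt(<u_j, u_j>), so |<v, e_j>|^2 = <v, u_j>^2 / <u_j, u_j>.
Coefficients: <v, e_1> = 3/sqrt(9), <v, e_2> = -12/sqrt(801), <v, e_3> = 177/sqrt(4450).
Square and sum: Σ |<v, e_j>|^2 = 411/50.
Compute ||v||^2 = v·v = 14.
Deficit = 14 − 411/50 = 289/50 ≥ 0, confirming Bessel's inequality. (The deficit equals ||v − Σ <v,e_j> e_j||^2, the squared distance from v to span{e_j}.)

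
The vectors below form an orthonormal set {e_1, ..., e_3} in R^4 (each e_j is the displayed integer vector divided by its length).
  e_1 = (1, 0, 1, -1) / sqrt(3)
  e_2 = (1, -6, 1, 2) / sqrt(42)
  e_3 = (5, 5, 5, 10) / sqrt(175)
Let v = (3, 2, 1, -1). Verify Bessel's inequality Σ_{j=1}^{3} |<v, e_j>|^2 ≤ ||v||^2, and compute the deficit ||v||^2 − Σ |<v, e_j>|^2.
Σ |<v, e_j>|^2 = 13; ||v||^2 = 15; deficit = 2

Write each e_j = u_j / sqrt(<u_j, u_j>) where u_j is the displayed integer vector. Then <v, e_j> = <v, u_j> / sqrt(<u_j, u_j>), so |<v, e_j>|^2 = <v, u_j>^2 / <u_j, u_j>.
Coefficients: <v, e_1> = 5/sqrt(3), <v, e_2> = -10/sqrt(42), <v, e_3> = 20/sqrt(175).
Square and sum: Σ |<v, e_j>|^2 = 13.
Compute ||v||^2 = v·v = 15.
Deficit = 15 − 13 = 2 ≥ 0, confirming Bessel's inequality. (The deficit equals ||v − Σ <v,e_j> e_j||^2, the squared distance from v to span{e_j}.)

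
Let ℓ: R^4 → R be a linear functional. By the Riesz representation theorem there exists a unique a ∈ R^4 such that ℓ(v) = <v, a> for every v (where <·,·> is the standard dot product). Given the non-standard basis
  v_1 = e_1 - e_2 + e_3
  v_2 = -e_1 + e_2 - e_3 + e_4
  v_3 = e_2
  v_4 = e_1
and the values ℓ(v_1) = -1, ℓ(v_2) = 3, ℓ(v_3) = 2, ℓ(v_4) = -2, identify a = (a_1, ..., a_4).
a = (-2, 2, 3, 2)

Write a = (a_1, ..., a_4) in the standard basis. For each basis vector v_i, ℓ(v_i) = <v_i, a> is a linear equation in the a_j's. Collect the n equations into a matrix system V a = ℓ, where row i of V is v_i (expressed in the standard basis). Since V is invertible (lower-triangular with 1s on the diagonal, up to permutation), solve by back-substitution:
  V =
[[1, -1, 1, 0],
 [-1, 1, -1, 1],
 [0, 1, 0, 0],
 [1, 0, 0, 0]]
  V a = (-1, 3, 2, -2)
Solving gives a = (-2, 2, 3, 2).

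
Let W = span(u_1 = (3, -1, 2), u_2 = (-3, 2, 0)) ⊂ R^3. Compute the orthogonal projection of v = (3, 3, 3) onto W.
proj_W(v) = (99/61, 57/61, 246/61)

Set up U = [u_1 | ... | u_2] ∈ R^(3×2). The projector onto W = col(U) is P = U (U^T U)^(-1) U^T.
Compute U^T U =
  [14, -11]
  [-11, 13],
and U^T v = (12, -3).
Solve U^T U · c = U^T v for the coefficients: c = (123/61, 90/61). The projection is proj_W(v) = U c.
Check: (v - proj_W(v)) · u_1 = 0  (should be 0).
Check: (v - proj_W(v)) · u_2 = 0  (should be 0).
Result: proj_W(v) = (99/61, 57/61, 246/61).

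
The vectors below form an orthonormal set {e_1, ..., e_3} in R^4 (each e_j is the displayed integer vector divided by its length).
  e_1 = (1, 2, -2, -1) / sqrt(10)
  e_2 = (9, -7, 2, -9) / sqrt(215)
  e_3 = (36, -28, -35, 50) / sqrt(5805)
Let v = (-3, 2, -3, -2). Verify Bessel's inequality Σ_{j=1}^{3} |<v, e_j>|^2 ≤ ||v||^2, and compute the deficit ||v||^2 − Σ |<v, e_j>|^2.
Σ |<v, e_j>|^2 = 491/30; ||v||^2 = 26; deficit = 289/30

Write each e_j = u_j / sqrt(<u_j, u_j>) where u_j is the displayed integer vector. Then <v, e_j> = <v, u_j> / sqrt(<u_j, u_j>), so |<v, e_j>|^2 = <v, u_j>^2 / <u_j, u_j>.
Coefficients: <v, e_1> = 9/sqrt(10), <v, e_2> = -29/sqrt(215), <v, e_3> = -159/sqrt(5805).
Square and sum: Σ |<v, e_j>|^2 = 491/30.
Compute ||v||^2 = v·v = 26.
Deficit = 26 − 491/30 = 289/30 ≥ 0, confirming Bessel's inequality. (The deficit equals ||v − Σ <v,e_j> e_j||^2, the squared distance from v to span{e_j}.)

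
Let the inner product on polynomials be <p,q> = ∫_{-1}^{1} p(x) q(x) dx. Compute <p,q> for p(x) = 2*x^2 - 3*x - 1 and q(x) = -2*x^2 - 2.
<p,q> = 16/15

Expand the product: p(x)·q(x) = -4*x^4 + 6*x^3 - 2*x^2 + 6*x + 2.
∫_{-1}^{1} of each monomial x^k gives [2/(k+1) if k even, 0 if k odd]. Integrating term-by-term (or equivalently evaluating the antiderivative F(x) = -4*x^5/5 + 3*x^4/2 - 2*x^3/3 + 3*x^2 + 2*x at the endpoints):
  F(1) − F(−1) = 151/30 − (119/30) = 16/15.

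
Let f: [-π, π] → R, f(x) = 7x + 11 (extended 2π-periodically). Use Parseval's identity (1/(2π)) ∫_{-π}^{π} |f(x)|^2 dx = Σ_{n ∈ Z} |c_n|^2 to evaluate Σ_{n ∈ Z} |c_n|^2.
Σ |c_n|^2 = 49π^2/3 + 121

Expand and integrate term by term over [-π, π]:
  ∫ (7x)^2 dx = 49·(2π^3/3); ∫ 2·7·(11)·x dx = 0 (odd integrand); ∫ 11^2 dx = 121·2π.
So (1/(2π)) ∫_{-π}^{π} (7x + 11)^2 dx = 49π^2/3 + 121 = 49π^2/3 + 121.
Parseval ⇒ Σ |c_n|^2 = 49π^2/3 + 121.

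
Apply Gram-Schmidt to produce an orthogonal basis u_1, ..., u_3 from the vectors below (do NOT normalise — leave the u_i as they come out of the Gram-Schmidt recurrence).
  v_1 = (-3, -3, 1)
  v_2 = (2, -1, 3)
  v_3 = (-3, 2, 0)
Orthogonal basis:
  u_1 = (-3, -3, 1)
  u_2 = (2, -1, 3)
  u_3 = (-184/133, 253/133, 207/133)

Apply the Gram-Schmidt recurrence
  u_1 = v_1
  u_i = v_i − Σ_{j<i} ((v_i · u_j) / (u_j · u_j)) · u_j.

Step by step this gives:
  u_1 = (-3, -3, 1)
  u_2 = (2, -1, 3)
  u_3 = (-184/133, 253/133, 207/133)

Orthogonality check:
  u_2 · u_1 = 0 (should be 0)
  u_3 · u_1 = 0 (should be 0)
  u_3 · u_2 = 0 (should be 0)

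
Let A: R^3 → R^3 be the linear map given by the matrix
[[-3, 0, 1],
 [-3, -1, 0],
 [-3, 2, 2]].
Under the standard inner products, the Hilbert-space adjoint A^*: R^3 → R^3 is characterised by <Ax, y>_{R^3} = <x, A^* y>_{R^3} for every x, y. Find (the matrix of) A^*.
A^* = A^T =
[[-3, -3, -3],
 [0, -1, 2],
 [1, 0, 2]]

For real matrices with standard dot products, the defining identity <Ax, y> = <x, A^* y> gives (Ax)^T y = x^T (A^*) y, i.e. x^T A^T y = x^T (A^*) y. Since this holds for all x, y, we must have A^* = A^T. Therefore
A^* =
[[-3, -3, -3],
 [0, -1, 2],
 [1, 0, 2]].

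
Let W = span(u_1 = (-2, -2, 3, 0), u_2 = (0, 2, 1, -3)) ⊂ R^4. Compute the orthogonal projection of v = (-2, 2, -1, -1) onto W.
proj_W(v) = (24/79, 90/79, -3/79, -99/79)

Set up U = [u_1 | ... | u_2] ∈ R^(4×2). The projector onto W = col(U) is P = U (U^T U)^(-1) U^T.
Compute U^T U =
  [17, -1]
  [-1, 14],
and U^T v = (-3, 6).
Solve U^T U · c = U^T v for the coefficients: c = (-12/79, 33/79). The projection is proj_W(v) = U c.
Check: (v - proj_W(v)) · u_1 = 0  (should be 0).
Check: (v - proj_W(v)) · u_2 = 0  (should be 0).
Result: proj_W(v) = (24/79, 90/79, -3/79, -99/79).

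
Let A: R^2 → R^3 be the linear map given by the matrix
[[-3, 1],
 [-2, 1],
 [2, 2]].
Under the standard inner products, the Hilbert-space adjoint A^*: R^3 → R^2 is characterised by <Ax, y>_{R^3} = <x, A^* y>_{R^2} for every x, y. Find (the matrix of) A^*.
A^* = A^T =
[[-3, -2, 2],
 [1, 1, 2]]

For real matrices with standard dot products, the defining identity <Ax, y> = <x, A^* y> gives (Ax)^T y = x^T (A^*) y, i.e. x^T A^T y = x^T (A^*) y. Since this holds for all x, y, we must have A^* = A^T. Therefore
A^* =
[[-3, -2, 2],
 [1, 1, 2]].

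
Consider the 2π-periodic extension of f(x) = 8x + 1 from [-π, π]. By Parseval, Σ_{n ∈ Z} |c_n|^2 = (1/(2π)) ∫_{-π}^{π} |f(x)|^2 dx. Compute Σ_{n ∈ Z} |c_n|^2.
Σ |c_n|^2 = 64π^2/3 + 1

Expand and integrate term by term over [-π, π]:
  ∫ (8x)^2 dx = 64·(2π^3/3); ∫ 2·8·(1)·x dx = 0 (odd integrand); ∫ 1^2 dx = 1·2π.
So (1/(2π)) ∫_{-π}^{π} (8x + 1)^2 dx = 64π^2/3 + 1 = 64π^2/3 + 1.
Parseval ⇒ Σ |c_n|^2 = 64π^2/3 + 1.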